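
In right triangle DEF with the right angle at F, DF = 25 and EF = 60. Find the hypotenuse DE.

In a right triangle, the square of the hypotenuse equals the sum of the squares of the two legs.
The legs are 25 and 60, so the hypotenuse = sqrt(625 + 3600) = sqrt(4225) = 65.

65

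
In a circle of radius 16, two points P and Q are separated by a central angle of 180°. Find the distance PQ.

Chord = 2(16) sin(90°) = 32

32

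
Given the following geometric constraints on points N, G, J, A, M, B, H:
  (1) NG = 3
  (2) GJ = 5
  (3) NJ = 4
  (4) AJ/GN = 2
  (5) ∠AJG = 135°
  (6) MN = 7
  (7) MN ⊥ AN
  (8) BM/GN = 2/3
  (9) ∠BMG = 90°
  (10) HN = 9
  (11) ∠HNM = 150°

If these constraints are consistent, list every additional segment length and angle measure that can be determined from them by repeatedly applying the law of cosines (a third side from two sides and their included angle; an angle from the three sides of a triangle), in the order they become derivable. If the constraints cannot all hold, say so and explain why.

The constraints are consistent. Derivable facts, in order:
After 1 step:
- GA ≈ 10.17
- MH ≈ 15.46
- ∠GJN = 36.87°
- ∠GNJ = 90°
- ∠JGN = 53.13°
After 2 steps:
- ∠AGJ = 24.66°
- ∠GAJ = 20.34°
- ∠HMN = 16.92°
- ∠MHN = 13.08°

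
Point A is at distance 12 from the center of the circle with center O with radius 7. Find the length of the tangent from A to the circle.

tangent = √(d² - r²) = √(12² - 7²) = √(144 - 49) = √95 = sqrt(95)

sqrt(95)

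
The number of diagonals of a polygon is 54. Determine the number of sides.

Using d = n(n - 3)/2, we solve 54 = n(n - 3)/2.
So n(n - 3) = 108.
Testing n = 12: 12 * 9 = 108 = 108. Correct.
The polygon has 12 sides.

12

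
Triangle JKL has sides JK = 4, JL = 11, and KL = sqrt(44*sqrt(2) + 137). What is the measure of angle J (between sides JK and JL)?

When all three sides of a triangle are known, the law of cosines can be rearranged to find any angle.
cos(C) = (a² + b² - c²) / (2ab) gives cos(J) = -sqrt(2)/2.
Taking the inverse cosine: J = 135°.

135°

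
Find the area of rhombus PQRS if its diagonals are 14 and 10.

Area = (14 * 10) / 2 = 140 / 2 = 70

70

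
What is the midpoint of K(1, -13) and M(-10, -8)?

The midpoint is the point halfway along the segment.
Move half the horizontal distance: 1 + (-10 - 1)/2 = 1 + -11/2 = -9/2
Move half the vertical distance: -13 + (-8 - -13)/2 = -13 + 5/2 = -21/2
Midpoint = (-9/2, -21/2)

(-9/2, -21/2)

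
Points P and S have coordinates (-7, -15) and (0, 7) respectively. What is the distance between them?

d = sqrt((0 - -7)^2 + (7 - -15)^2)
d = sqrt(7^2 + 22^2)
d = sqrt(49 + 484)
d = sqrt(533)

sqrt(533)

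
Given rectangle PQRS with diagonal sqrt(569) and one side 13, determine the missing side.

b = sqrt(d^2 - a^2) = sqrt(569 - 169) = sqrt(400) = 20

20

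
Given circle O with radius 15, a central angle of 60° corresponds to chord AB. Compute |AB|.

Chord = 2(15) sin(30°) = 15

15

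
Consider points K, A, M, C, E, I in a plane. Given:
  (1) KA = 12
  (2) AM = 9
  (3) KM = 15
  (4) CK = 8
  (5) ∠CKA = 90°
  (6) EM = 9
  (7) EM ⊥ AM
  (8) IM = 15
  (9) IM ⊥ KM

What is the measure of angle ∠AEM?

Step 1: By the law of cosines on triangle EMA: EA² = 9² + 9² − 2·9·9·cos(90°) = 162, so EA = 9·√2.
Step 2: By the inverse law of cosines on triangle AEM: cos(∠AEM) = ((9·√2)² + 9² − 9²) / (2·9·√2·9) = 162/229.1 = 0.7071, so ∠AEM = 45°.

Therefore, the measure of angle ∠AEM = 45°.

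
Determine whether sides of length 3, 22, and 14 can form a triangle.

No.
The triangle inequality is violated: 3 + 14 = 17 ≤ 22.
These lengths cannot form a triangle.

No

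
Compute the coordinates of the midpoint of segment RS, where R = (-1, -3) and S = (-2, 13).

M = ((x₁ + x₂)/2, (y₁ + y₂)/2)
= ((-1 + -2)/2, (-3 + 13)/2)
= (-3/2, 10/2) = (-3/2, 5)

(-3/2, 5)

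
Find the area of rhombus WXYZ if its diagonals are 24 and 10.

The diagonals of a rhombus divide it into four right triangles.
Each triangle has legs 24/ 2 = 12 and 10/2 = 5, so each has area (1/2)*12*5 = 30.
Four such triangles give total area = (d1 * d2) / 2 = 120.

120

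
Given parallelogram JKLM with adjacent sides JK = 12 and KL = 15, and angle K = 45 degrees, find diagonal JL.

The diagonal of a parallelogram can be found by treating two adjacent sides and the diagonal as a triangle.
Applying the law of cosines with sides 12, 15 and included angle 45°:
d^2 = 144 + 225 - 360*cos(45°) = 369 - 180*sqrt(2)
d = 3*sqrt(41 - 20*sqrt(2))

3*sqrt(41 - 20*sqrt(2))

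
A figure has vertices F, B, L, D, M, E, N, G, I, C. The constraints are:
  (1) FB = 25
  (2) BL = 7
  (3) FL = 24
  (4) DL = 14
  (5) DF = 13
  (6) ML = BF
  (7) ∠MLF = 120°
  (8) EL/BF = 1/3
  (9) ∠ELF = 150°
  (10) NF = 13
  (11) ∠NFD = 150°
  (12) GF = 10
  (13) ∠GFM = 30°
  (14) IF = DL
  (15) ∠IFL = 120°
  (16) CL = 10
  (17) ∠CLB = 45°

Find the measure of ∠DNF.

Step 1: By the law of cosines on triangle NFD: ND² = 13² + 13² − 2·13·13·cos(150°) = 630.72, so ND ≈ 25.11.
Step 2: By the inverse law of cosines on triangle DNF: cos(∠DNF) = (25.11² + 13² − 13²) / (2·25.11·13) = 630.72/652.97 = 0.9659, so ∠DNF = 15°.

Therefore, the measure of angle ∠DNF = 15°.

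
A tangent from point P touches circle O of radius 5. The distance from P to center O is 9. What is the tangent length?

The tangent, radius, and line from the external point to the center form a right triangle.
The right angle is where the tangent meets the radius.
By the Pythagorean theorem: tangent² + 5² = 9²
tangent² = 81 - 25 = 56
tangent = 2*sqrt(14)

2*sqrt(14)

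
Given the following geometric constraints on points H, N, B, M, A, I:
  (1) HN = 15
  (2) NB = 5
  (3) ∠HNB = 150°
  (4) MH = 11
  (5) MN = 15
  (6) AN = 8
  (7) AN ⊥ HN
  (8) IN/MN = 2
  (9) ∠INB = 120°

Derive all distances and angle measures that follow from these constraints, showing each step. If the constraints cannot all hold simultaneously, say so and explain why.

The constraints are consistent.

From the given relations:
  IN = 2·MN = 2·15 = 30

Step 1: From HN = 15, NB = 5, and ∠HNB = 150°, by the law of cosines:
  HB² = HN² + NB² - 2·HN·NB·cos(150°) = 225 + 25 + 129.9 = 379.9
  HB ≈ 19.49

Step 2: From HN = 15, NA = 8, and ∠HNA = 90°, by the law of cosines:
  HA² = HN² + NA² - 2·HN·NA·cos(90°) = 225 + 64 - 0 = 289
  HA = 17

Step 3: From BN = 5, NI = 30, and ∠BNI = 120°, by the law of cosines:
  BI² = BN² + NI² - 2·BN·NI·cos(120°) = 25 + 900 + 150 = 1075
  BI = 5·√43

Step 4: From HM = 11, HN = 15, MN = 15, by the inverse law of cosines:
  cos(∠MHN) = (HM² + HN² - MN²) / (2·HM·HN)
  ∠MHN = 68.49°

Step 5: From NH = 15, NM = 15, HM = 11, by the inverse law of cosines:
  cos(∠HNM) = (NH² + NM² - HM²) / (2·NH·NM)
  ∠HNM = 43.02°

Step 6: From MH = 11, MN = 15, HN = 15, by the inverse law of cosines:
  cos(∠HMN) = (MH² + MN² - HN²) / (2·MH·MN)
  ∠HMN = 68.49°

Step 7: From HA = 17, HN = 15, AN = 8, by the inverse law of cosines:
  cos(∠AHN) = (HA² + HN² - AN²) / (2·HA·HN)
  ∠AHN = 28.07°

Step 8: From HB = 19.49, HN = 15, BN = 5, by the inverse law of cosines:
  cos(∠BHN) = (HB² + HN² - BN²) / (2·HB·HN)
  ∠BHN = 7.37°

Step 9: From BH = 19.49, BN = 5, HN = 15, by the inverse law of cosines:
  cos(∠HBN) = (BH² + BN² - HN²) / (2·BH·BN)
  ∠HBN = 22.63°

Step 10: From BI = 5·√43, BN = 5, IN = 30, by the inverse law of cosines:
  cos(∠IBN) = (BI² + BN² - IN²) / (2·BI·BN)
  ∠IBN = 52.41°

Step 11: From AH = 17, AN = 8, HN = 15, by the inverse law of cosines:
  cos(∠HAN) = (AH² + AN² - HN²) / (2·AH·AN)
  ∠HAN = 61.93°

Step 12: From IB = 5·√43, IN = 30, BN = 5, by the inverse law of cosines:
  cos(∠BIN) = (IB² + IN² - BN²) / (2·IB·IN)
  ∠BIN = 7.59°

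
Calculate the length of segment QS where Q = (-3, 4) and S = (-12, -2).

d = sqrt((-12 - -3)^2 + (-2 - 4)^2)
d = sqrt(-9^2 + -6^2)
d = sqrt(81 + 36)
d = sqrt(117) = 3*sqrt(13)

3*sqrt(13)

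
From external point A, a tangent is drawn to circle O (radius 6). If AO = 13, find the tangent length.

tangent = √(d² - r²) = √(13² - 6²) = √(169 - 36) = √133 = sqrt(133)

sqrt(133)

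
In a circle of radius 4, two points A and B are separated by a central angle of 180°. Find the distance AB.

Chord = 2(4) sin(90°) = 8

8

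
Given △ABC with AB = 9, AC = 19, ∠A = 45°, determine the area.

Area = (1/2) * AB * AC * sin(A)
Area = (1/2) * 9 * 19 * sin(45°)
Area = (1/2) * 9 * 19 * sqrt(2)/2
Area = 171*sqrt(2)/4

171*sqrt(2)/4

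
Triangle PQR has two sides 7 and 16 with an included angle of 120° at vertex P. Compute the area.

Area = (1/2) * PQ * PR * sin(P)
Area = (1/2) * 7 * 16 * sin(120°)
Area = (1/2) * 7 * 16 * sqrt(3)/2
Area = 28*sqrt(3)

28*sqrt(3)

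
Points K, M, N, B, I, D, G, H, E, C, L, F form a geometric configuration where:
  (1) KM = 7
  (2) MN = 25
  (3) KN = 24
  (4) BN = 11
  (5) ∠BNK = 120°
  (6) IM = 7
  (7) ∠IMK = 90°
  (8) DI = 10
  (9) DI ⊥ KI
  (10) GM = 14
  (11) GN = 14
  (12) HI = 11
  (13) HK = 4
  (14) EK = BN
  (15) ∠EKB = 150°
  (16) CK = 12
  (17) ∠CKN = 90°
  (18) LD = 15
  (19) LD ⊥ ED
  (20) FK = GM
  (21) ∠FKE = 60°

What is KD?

Step 1: By the law of cosines on triangle KMI: KI² = 7² + 7² − 2·7·7·cos(90°) = 98, so KI = 7·√2.
Step 2: By the law of cosines on triangle KID: KD² = (7·√2)² + 10² − 2·7·√2·10·cos(90°) = 198, so KD = 3·√22.

Therefore, the length of KD = 3·√22.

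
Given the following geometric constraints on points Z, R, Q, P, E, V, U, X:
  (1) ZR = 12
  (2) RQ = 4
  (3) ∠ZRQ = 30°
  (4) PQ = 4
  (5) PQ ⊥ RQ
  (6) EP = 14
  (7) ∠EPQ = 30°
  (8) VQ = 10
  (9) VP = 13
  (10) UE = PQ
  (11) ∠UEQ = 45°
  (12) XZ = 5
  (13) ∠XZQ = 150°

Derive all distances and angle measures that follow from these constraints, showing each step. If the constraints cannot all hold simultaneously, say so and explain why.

The constraints are consistent.

From the given relations:
  UE = PQ = 4

Step 1: From ZR = 12, RQ = 4, and ∠ZRQ = 30°, by the law of cosines:
  ZQ² = ZR² + RQ² - 2·ZR·RQ·cos(30°) = 144 + 16 - 83.14 = 76.86
  ZQ ≈ 8.77

Step 2: From RQ = 4, QP = 4, and ∠RQP = 90°, by the law of cosines:
  RP² = RQ² + QP² - 2·RQ·QP·cos(90°) = 16 + 16 - 0 = 32
  RP = 4·√2

Step 3: From QP = 4, PE = 14, and ∠QPE = 30°, by the law of cosines:
  QE² = QP² + PE² - 2·QP·PE·cos(30°) = 16 + 196 - 96.99 = 115
  QE ≈ 10.72

Step 4: From QP = 4, QV = 10, PV = 13, by the inverse law of cosines:
  cos(∠PQV) = (QP² + QV² - PV²) / (2·QP·QV)
  ∠PQV = 131.49°

Step 5: From PQ = 4, PV = 13, QV = 10, by the inverse law of cosines:
  cos(∠QPV) = (PQ² + PV² - QV²) / (2·PQ·PV)
  ∠QPV = 35.18°

Step 6: From VP = 13, VQ = 10, PQ = 4, by the inverse law of cosines:
  cos(∠PVQ) = (VP² + VQ² - PQ²) / (2·VP·VQ)
  ∠PVQ = 13.33°

Step 7: From QE = 10.72, EU = 4, and ∠QEU = 45°, by the law of cosines:
  QU² = QE² + EU² - 2·QE·EU·cos(45°) = 115 + 16 - 60.66 = 70.34
  QU ≈ 8.39

Step 8: From QZ = 8.77, ZX = 5, and ∠QZX = 150°, by the law of cosines:
  QX² = QZ² + ZX² - 2·QZ·ZX·cos(150°) = 76.86 + 25 + 75.93 = 177.8
  QX ≈ 13.33

Step 9: From ZQ = 8.77, ZR = 12, QR = 4, by the inverse law of cosines:
  cos(∠QZR) = (ZQ² + ZR² - QR²) / (2·ZQ·ZR)
  ∠QZR = 13.19°

Step 10: From RP = 4·√2, RQ = 4, PQ = 4, by the inverse law of cosines:
  cos(∠PRQ) = (RP² + RQ² - PQ²) / (2·RP·RQ)
  ∠PRQ = 45°

Step 11: From QE = 10.72, QP = 4, EP = 14, by the inverse law of cosines:
  cos(∠EQP) = (QE² + QP² - EP²) / (2·QE·QP)
  ∠EQP = 139.25°

Step 12: From QR = 4, QZ = 8.77, RZ = 12, by the inverse law of cosines:
  cos(∠RQZ) = (QR² + QZ² - RZ²) / (2·QR·QZ)
  ∠RQZ = 136.81°

Step 13: From PQ = 4, PR = 4·√2, QR = 4, by the inverse law of cosines:
  cos(∠QPR) = (PQ² + PR² - QR²) / (2·PQ·PR)
  ∠QPR = 45°

Step 14: From EP = 14, EQ = 10.72, PQ = 4, by the inverse law of cosines:
  cos(∠PEQ) = (EP² + EQ² - PQ²) / (2·EP·EQ)
  ∠PEQ = 10.75°

Step 15: From QE = 10.72, QU = 8.39, EU = 4, by the inverse law of cosines:
  cos(∠EQU) = (QE² + QU² - EU²) / (2·QE·QU)
  ∠EQU = 19.71°

Step 16: From QX = 13.33, QZ = 8.77, XZ = 5, by the inverse law of cosines:
  cos(∠XQZ) = (QX² + QZ² - XZ²) / (2·QX·QZ)
  ∠XQZ = 10.81°

Step 17: From UE = 4, UQ = 8.39, EQ = 10.72, by the inverse law of cosines:
  cos(∠EUQ) = (UE² + UQ² - EQ²) / (2·UE·UQ)
  ∠EUQ = 115.29°

Step 18: From XQ = 13.33, XZ = 5, QZ = 8.77, by the inverse law of cosines:
  cos(∠QXZ) = (XQ² + XZ² - QZ²) / (2·XQ·XZ)
  ∠QXZ = 19.19°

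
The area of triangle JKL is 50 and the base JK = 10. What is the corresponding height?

Rearranging the area formula Area = (1/2) * base * height:
height = 2 * Area / base = 2 * 50 / 10 = 10.

10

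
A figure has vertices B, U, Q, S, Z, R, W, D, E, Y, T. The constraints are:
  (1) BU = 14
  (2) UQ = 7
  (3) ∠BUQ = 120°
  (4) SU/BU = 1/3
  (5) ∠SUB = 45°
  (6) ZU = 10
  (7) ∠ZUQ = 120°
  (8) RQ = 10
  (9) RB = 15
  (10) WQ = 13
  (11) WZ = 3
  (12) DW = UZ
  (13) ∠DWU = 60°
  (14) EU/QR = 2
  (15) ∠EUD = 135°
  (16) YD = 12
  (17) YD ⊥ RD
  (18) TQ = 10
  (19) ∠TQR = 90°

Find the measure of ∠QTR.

Step 1: By the law of cosines on triangle TQR: TR² = 10² + 10² − 2·10·10·cos(90°) = 200, so TR = 10·√2.
Step 2: By the inverse law of cosines on triangle QTR: cos(∠QTR) = (10² + (10·√2)² − 10²) / (2·10·10·√2) = 200/282.84 = 0.7071, so ∠QTR = 45°.

Therefore, the measure of angle ∠QTR = 45°.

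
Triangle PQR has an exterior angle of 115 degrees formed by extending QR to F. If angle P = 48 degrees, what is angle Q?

angle Q = 115 - 48 = 67 degrees (exterior angle theorem).

67 degrees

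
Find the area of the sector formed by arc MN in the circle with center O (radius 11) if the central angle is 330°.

The full circle has area πr² = π(11)² = 121*pi.
The sector covers 330° out of 360°, a fraction of 11/12.
Sector area = 121*pi × 11/12 = 1331*pi/12.

1331*pi/12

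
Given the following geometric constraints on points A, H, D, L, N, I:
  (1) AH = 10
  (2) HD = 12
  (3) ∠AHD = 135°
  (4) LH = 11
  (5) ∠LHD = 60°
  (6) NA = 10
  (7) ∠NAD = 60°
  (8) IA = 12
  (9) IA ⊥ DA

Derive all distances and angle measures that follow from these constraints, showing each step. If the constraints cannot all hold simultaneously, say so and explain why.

The constraints are consistent.

Step 1: From AH = 10, HD = 12, and ∠AHD = 135°, by the law of cosines:
  AD² = AH² + HD² - 2·AH·HD·cos(135°) = 100 + 144 + 169.7 = 413.7
  AD ≈ 20.34

Step 2: From DH = 12, HL = 11, and ∠DHL = 60°, by the law of cosines:
  DL² = DH² + HL² - 2·DH·HL·cos(60°) = 144 + 121 - 132 = 133
  DL = √133

Step 3: From DA = 20.34, AN = 10, and ∠DAN = 60°, by the law of cosines:
  DN² = DA² + AN² - 2·DA·AN·cos(60°) = 413.7 + 100 - 203.4 = 310.3
  DN ≈ 17.62

Step 4: From DA = 20.34, AI = 12, and ∠DAI = 90°, by the law of cosines:
  DI² = DA² + AI² - 2·DA·AI·cos(90°) = 413.7 + 144 - 0 = 557.7
  DI ≈ 23.62

Step 5: From AD = 20.34, AH = 10, DH = 12, by the inverse law of cosines:
  cos(∠DAH) = (AD² + AH² - DH²) / (2·AD·AH)
  ∠DAH = 24.66°

Step 6: From DA = 20.34, DH = 12, AH = 10, by the inverse law of cosines:
  cos(∠ADH) = (DA² + DH² - AH²) / (2·DA·DH)
  ∠ADH = 20.34°

Step 7: From DH = 12, DL = √133, HL = 11, by the inverse law of cosines:
  cos(∠HDL) = (DH² + DL² - HL²) / (2·DH·DL)
  ∠HDL = 55.69°

Step 8: From LD = √133, LH = 11, DH = 12, by the inverse law of cosines:
  cos(∠DLH) = (LD² + LH² - DH²) / (2·LD·LH)
  ∠DLH = 64.31°

Step 9: From DA = 20.34, DI = 23.62, AI = 12, by the inverse law of cosines:
  cos(∠ADI) = (DA² + DI² - AI²) / (2·DA·DI)
  ∠ADI = 30.54°

Step 10: From DA = 20.34, DN = 17.62, AN = 10, by the inverse law of cosines:
  cos(∠ADN) = (DA² + DN² - AN²) / (2·DA·DN)
  ∠ADN = 29.45°

Step 11: From NA = 10, ND = 17.62, AD = 20.34, by the inverse law of cosines:
  cos(∠AND) = (NA² + ND² - AD²) / (2·NA·ND)
  ∠AND = 90.55°

Step 12: From IA = 12, ID = 23.62, AD = 20.34, by the inverse law of cosines:
  cos(∠AID) = (IA² + ID² - AD²) / (2·IA·ID)
  ∠AID = 59.46°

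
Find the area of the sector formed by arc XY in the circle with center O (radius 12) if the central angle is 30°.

Sector area = π(12²)(1/12) = 12*pi

12*pi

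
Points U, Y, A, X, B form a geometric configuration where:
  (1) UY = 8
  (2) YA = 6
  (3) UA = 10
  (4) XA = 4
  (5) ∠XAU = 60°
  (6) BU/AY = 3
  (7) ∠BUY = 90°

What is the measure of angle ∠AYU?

Step 1: By the inverse law of cosines on triangle AYU: cos(∠AYU) = (6² + 8² − 10²) / (2·6·8) = 0/96 = 0, so ∠AYU = 90°.

Therefore, the measure of angle ∠AYU = 90°.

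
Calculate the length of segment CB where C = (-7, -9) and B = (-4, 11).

d = sqrt((-4 - -7)^2 + (11 - -9)^2)
d = sqrt(3^2 + 20^2)
d = sqrt(9 + 400)
d = sqrt(409)

sqrt(409)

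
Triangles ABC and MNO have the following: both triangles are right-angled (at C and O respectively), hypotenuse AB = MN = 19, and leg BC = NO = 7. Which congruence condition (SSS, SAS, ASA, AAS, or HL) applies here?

Consider the given information: both triangles are right-angled (at C and O respectively), hypotenuse AB = MN = 19, and leg BC = NO = 7
This is not SSS or AAS: SSS requires all three pairs of sides, but we don't have that. AAS requires two angles and a non-included side.
The correct criterion is HL. The hypotenuse and one leg of two right triangles are equal (Hypotenuse-Leg).

HL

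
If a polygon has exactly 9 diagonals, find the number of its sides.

Using d = n(n - 3)/2, we solve 9 = n(n - 3)/2.
So n(n - 3) = 18.
Testing n = 6: 6 * 3 = 18 = 18. Correct.
The polygon has 6 sides.

6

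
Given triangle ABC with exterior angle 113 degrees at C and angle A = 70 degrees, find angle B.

The exterior angle theorem states that an exterior angle equals the sum of the two non-adjacent interior angles.
So 113 = 70 + angle B, which gives angle B = 113 - 70 = 43 degrees.

43 degrees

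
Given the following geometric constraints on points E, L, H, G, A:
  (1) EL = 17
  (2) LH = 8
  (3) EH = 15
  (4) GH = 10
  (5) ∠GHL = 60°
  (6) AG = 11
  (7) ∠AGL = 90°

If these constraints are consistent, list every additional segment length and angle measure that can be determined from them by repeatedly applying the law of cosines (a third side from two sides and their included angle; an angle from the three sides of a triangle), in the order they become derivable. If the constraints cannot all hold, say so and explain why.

The constraints are consistent. Derivable facts, in order:
After 1 step:
- LG = 2·√21
- ∠EHL = 90°
- ∠ELH = 61.93°
- ∠HEL = 28.07°
After 2 steps:
- LA ≈ 14.32
- ∠GLH = 70.89°
- ∠HGL = 49.11°
After 3 steps:
- ∠ALG = 50.2°
- ∠GAL = 39.8°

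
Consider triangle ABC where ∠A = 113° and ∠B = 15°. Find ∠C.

By the triangle angle sum property, the three interior angles of any triangle add up to 180°.
We know angle A = 113° and angle B = 15°, so their sum is 128°.
Therefore angle C = 180° - 128° = 52°.

52 degrees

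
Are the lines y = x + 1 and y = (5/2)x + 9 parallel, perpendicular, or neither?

Slope of line 1: m1 = 1
Slope of line 2: m2 = 5/2
m1 != m2 (1 != 5/2), so not parallel.
m1 * m2 = (1) * (5/2) = 5/2 != -1, so not perpendicular.
The lines are neither parallel nor perpendicular.

Neither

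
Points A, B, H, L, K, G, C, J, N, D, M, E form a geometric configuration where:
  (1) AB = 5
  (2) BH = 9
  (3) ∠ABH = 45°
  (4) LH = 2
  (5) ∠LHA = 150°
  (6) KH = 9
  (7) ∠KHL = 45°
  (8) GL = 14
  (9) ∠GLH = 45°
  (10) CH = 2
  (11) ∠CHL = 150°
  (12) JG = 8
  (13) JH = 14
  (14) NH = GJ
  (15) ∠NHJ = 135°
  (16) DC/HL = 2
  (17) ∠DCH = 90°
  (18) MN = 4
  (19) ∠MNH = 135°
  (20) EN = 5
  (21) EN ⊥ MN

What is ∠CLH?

Step 1: By the law of cosines on triangle LHC: LC² = 2² + 2² − 2·2·2·cos(150°) = 14.93, so LC ≈ 3.86.
Step 2: By the inverse law of cosines on triangle CLH: cos(∠CLH) = (3.86² + 2² − 2²) / (2·3.86·2) = 14.93/15.45 = 0.9659, so ∠CLH = 15°.

Therefore, the measure of angle ∠CLH = 15°.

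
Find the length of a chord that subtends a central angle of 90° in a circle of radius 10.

Chord length = 2r sin(θ/2)
= 2 × 10 × sin(90°/2)
= 2 × 10 × sin(45°)
= 10*sqrt(2)

10*sqrt(2)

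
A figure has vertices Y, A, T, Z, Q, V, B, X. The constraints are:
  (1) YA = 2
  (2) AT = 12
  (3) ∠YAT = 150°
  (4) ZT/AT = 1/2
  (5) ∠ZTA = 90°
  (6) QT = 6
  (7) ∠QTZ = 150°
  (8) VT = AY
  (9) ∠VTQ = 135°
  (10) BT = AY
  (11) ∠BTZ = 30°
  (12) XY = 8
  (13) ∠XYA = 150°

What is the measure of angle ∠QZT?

From the given relations: ZT = 1/2·AT = 1/2·12 = 6.
Step 1: By the law of cosines on triangle ZTQ: ZQ² = 6² + 6² − 2·6·6·cos(150°) = 134.35, so ZQ ≈ 11.59.
Step 2: By the inverse law of cosines on triangle QZT: cos(∠QZT) = (11.59² + 6² − 6²) / (2·11.59·6) = 134.35/139.09 = 0.9659, so ∠QZT = 15°.

Therefore, the measure of angle ∠QZT = 15°.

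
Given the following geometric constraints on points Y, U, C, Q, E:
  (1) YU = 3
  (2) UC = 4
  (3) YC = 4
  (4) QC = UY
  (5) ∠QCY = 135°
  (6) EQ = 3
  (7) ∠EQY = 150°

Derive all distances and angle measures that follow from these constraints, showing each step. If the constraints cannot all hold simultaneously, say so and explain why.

The constraints are consistent.

From the given relations:
  QC = UY = 3

Step 1: From YC = 4, CQ = 3, and ∠YCQ = 135°, by the law of cosines:
  YQ² = YC² + CQ² - 2·YC·CQ·cos(135°) = 16 + 9 + 16.97 = 41.97
  YQ ≈ 6.48

Step 2: From YC = 4, YU = 3, CU = 4, by the inverse law of cosines:
  cos(∠CYU) = (YC² + YU² - CU²) / (2·YC·YU)
  ∠CYU = 67.98°

Step 3: From UC = 4, UY = 3, CY = 4, by the inverse law of cosines:
  cos(∠CUY) = (UC² + UY² - CY²) / (2·UC·UY)
  ∠CUY = 67.98°

Step 4: From CU = 4, CY = 4, UY = 3, by the inverse law of cosines:
  cos(∠UCY) = (CU² + CY² - UY²) / (2·CU·CY)
  ∠UCY = 44.05°

Step 5: From YQ = 6.48, QE = 3, and ∠YQE = 150°, by the law of cosines:
  YE² = YQ² + QE² - 2·YQ·QE·cos(150°) = 41.97 + 9 + 33.66 = 84.63
  YE ≈ 9.2

Step 6: From YC = 4, YQ = 6.48, CQ = 3, by the inverse law of cosines:
  cos(∠CYQ) = (YC² + YQ² - CQ²) / (2·YC·YQ)
  ∠CYQ = 19.11°

Step 7: From QC = 3, QY = 6.48, CY = 4, by the inverse law of cosines:
  cos(∠CQY) = (QC² + QY² - CY²) / (2·QC·QY)
  ∠CQY = 25.89°

Step 8: From YE = 9.2, YQ = 6.48, EQ = 3, by the inverse law of cosines:
  cos(∠EYQ) = (YE² + YQ² - EQ²) / (2·YE·YQ)
  ∠EYQ = 9.38°

Step 9: From EQ = 3, EY = 9.2, QY = 6.48, by the inverse law of cosines:
  cos(∠QEY) = (EQ² + EY² - QY²) / (2·EQ·EY)
  ∠QEY = 20.62°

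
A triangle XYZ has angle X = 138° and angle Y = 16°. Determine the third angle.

The interior angles sum to 180°: angle Z = 180 - 138 - 16 = 26°.
The triangle is obtuse (angles 138°, 16°, 26°).

26 degrees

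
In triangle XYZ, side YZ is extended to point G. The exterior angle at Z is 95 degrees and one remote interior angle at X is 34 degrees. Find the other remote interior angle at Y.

By the exterior angle theorem: exterior angle = sum of remote interior angles.
95 = 34 + angle Y
angle Y = 95 - 34 = 61 degrees

61 degrees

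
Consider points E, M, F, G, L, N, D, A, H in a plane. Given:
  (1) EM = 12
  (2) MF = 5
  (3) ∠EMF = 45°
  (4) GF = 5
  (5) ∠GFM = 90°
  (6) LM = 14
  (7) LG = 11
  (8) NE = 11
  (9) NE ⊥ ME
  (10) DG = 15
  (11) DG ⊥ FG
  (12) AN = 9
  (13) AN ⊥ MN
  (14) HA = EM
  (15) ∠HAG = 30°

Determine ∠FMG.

Step 1: By the law of cosines on triangle MFG: MG² = 5² + 5² − 2·5·5·cos(90°) = 50, so MG = 5·√2.
Step 2: By the inverse law of cosines on triangle FMG: cos(∠FMG) = (5² + (5·√2)² − 5²) / (2·5·5·√2) = 50/70.71 = 0.7071, so ∠FMG = 45°.

Therefore, the measure of angle ∠FMG = 45°.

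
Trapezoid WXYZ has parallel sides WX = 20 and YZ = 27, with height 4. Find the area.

Area = (20 + 27) * 4 / 2 = 188 / 2 = 94

94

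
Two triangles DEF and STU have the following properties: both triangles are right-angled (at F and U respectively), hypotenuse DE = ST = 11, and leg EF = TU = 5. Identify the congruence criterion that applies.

Consider the given information: both triangles are right-angled (at F and U respectively), hypotenuse DE = ST = 11, and leg EF = TU = 5
This is not SSS or AAS: SSS requires all three pairs of sides, but we don't have that. AAS requires two angles and a non-included side.
The correct criterion is HL. The hypotenuse and one leg of two right triangles are equal (Hypotenuse-Leg).

HL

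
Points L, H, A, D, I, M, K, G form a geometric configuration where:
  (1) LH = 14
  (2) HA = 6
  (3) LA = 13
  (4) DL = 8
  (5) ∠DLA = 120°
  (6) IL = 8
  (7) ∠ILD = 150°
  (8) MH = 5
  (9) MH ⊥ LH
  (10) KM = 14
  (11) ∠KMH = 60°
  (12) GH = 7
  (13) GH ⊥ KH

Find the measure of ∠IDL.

Step 1: By the law of cosines on triangle DLI: DI² = 8² + 8² − 2·8·8·cos(150°) = 238.85, so DI ≈ 15.45.
Step 2: By the inverse law of cosines on triangle IDL: cos(∠IDL) = (15.45² + 8² − 8²) / (2·15.45·8) = 238.85/247.28 = 0.9659, so ∠IDL = 15°.

Therefore, the measure of angle ∠IDL = 15°.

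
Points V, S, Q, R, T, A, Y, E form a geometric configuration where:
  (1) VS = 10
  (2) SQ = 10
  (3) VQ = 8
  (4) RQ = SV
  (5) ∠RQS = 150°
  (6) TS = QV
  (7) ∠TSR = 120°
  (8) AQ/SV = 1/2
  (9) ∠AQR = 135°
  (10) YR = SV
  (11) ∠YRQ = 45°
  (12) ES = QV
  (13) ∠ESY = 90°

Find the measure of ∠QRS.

From the given relations: RQ = SV = 10.
Step 1: By the law of cosines on triangle RQS: RS² = 10² + 10² − 2·10·10·cos(150°) = 373.21, so RS ≈ 19.32.
Step 2: By the inverse law of cosines on triangle QRS: cos(∠QRS) = (10² + 19.32² − 10²) / (2·10·19.32) = 373.21/386.37 = 0.9659, so ∠QRS = 15°.

Therefore, the measure of angle ∠QRS = 15°.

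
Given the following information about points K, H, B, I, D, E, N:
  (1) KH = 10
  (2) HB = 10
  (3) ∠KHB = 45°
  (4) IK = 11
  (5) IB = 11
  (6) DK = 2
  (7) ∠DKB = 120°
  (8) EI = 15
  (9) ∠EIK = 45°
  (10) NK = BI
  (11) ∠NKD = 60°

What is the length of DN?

From the given relations: NK = BI = 11.
Step 1: By the law of cosines on triangle DKN: DN² = 2² + 11² − 2·2·11·cos(60°) = 103, so DN = √103.

Therefore, the length of DN = √103.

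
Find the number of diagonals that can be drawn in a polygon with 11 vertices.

The number of diagonals in an n-gon is n(n - 3)/2.
For n = 11: 11(11 - 3)/2 = 11 × 8 / 2 = 44.

44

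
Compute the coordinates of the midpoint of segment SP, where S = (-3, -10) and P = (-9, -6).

M = ((x₁ + x₂)/2, (y₁ + y₂)/2)
= ((-3 + -9)/2, (-10 + -6)/2)
= (-12/2, -16/2) = (-6, -8)

(-6, -8)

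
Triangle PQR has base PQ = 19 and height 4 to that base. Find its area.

Area = (1/2) * base * height
Area = (1/2) * 19 * 4
Area = 38

38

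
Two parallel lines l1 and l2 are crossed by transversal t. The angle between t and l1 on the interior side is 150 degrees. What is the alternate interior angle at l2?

Alternate interior angles formed by parallel lines and a transversal are equal.
The given angle is 150 degrees.
The alternate interior angle = 150 degrees.

150 degrees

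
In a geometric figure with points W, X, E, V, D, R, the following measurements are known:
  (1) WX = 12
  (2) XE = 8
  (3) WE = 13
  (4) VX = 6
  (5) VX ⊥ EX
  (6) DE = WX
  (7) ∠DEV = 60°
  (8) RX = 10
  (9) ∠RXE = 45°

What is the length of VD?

From the given relations: DE = WX = 12.
Step 1: By the law of cosines on triangle EXV: EV² = 8² + 6² − 2·8·6·cos(90°) = 100, so EV = 10.
Step 2: By the law of cosines on triangle VED: VD² = 10² + 12² − 2·10·12·cos(60°) = 124, so VD = 2·√31.

Therefore, the length of VD = 2·√31.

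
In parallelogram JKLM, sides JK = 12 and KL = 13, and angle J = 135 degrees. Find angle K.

In a parallelogram, consecutive angles are supplementary (sum to 180°).
angle K = 180 - angle J
angle K = 180 - 135
angle K = 45 degrees

45 degrees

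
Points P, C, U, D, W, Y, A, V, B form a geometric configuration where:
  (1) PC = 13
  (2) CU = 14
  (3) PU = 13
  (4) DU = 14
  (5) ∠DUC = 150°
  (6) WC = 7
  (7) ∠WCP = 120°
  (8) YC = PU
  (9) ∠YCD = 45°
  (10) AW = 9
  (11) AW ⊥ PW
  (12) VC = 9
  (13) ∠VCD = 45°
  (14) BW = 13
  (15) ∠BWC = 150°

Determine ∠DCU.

Step 1: By the law of cosines on triangle CUD: CD² = 14² + 14² − 2·14·14·cos(150°) = 731.48, so CD ≈ 27.05.
Step 2: By the inverse law of cosines on triangle DCU: cos(∠DCU) = (27.05² + 14² − 14²) / (2·27.05·14) = 731.48/757.29 = 0.9659, so ∠DCU = 15°.

Therefore, the measure of angle ∠DCU = 15°.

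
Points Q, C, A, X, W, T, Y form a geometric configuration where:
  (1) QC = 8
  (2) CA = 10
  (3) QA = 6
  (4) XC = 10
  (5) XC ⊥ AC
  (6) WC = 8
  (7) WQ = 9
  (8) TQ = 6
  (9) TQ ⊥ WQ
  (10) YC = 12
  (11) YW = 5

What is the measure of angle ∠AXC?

Step 1: By the law of cosines on triangle XCA: XA² = 10² + 10² − 2·10·10·cos(90°) = 200, so XA = 10·√2.
Step 2: By the inverse law of cosines on triangle AXC: cos(∠AXC) = ((10·√2)² + 10² − 10²) / (2·10·√2·10) = 200/282.84 = 0.7071, so ∠AXC = 45°.

Therefore, the measure of angle ∠AXC = 45°.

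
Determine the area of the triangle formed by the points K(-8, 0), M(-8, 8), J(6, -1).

Using the Shoelace formula for a triangle:
Area = (1/2)|x0(y1 - y2) + x1(y2 - y0) + x2(y0 - y1)|
Area = (1/2)|-8(8 - -1) + -8(-1 - 0) + 6(0 - 8)|
Area = (1/2)|-72 + 8 + -48|
Area = (1/2)|-112|
Area = (1/2)(112)
Area = 56

56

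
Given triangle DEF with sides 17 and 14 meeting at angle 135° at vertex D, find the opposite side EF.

Law of cosines: EF^2 = 17^2 + 14^2 - 2(17)(14)cos(135°) = 238*sqrt(2) + 485, so EF = sqrt(238*sqrt(2) + 485).

sqrt(238*sqrt(2) + 485)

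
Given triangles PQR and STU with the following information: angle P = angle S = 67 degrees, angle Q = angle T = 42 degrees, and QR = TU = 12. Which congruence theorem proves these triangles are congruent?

The given information provides:
angle P = angle S = 67 degrees, angle Q = angle T = 42 degrees, and QR = TU = 12
This matches the AAS congruence theorem.
Two pairs of corresponding angles and a non-included side are equal (Angle-Angle-Side).

AAS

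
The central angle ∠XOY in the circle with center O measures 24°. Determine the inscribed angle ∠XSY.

Inscribed angle = 24° / 2 = 12° (inscribed angle theorem).

12°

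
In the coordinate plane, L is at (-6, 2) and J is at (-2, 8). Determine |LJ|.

d = sqrt((4)^2 + (6)^2) = sqrt(52) = 2*sqrt(13)

2*sqrt(13)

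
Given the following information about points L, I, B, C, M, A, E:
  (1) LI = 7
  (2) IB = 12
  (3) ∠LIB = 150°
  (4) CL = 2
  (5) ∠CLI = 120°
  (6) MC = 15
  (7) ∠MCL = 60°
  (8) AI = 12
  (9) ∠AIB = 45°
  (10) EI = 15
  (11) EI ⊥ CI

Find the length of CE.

Step 1: By the law of cosines on triangle CLI: CI² = 2² + 7² − 2·2·7·cos(120°) = 67, so CI = √67.
Step 2: By the law of cosines on triangle CIE: CE² = √67² + 15² − 2·√67·15·cos(90°) = 292, so CE = 2·√73.

Therefore, the length of CE = 2·√73.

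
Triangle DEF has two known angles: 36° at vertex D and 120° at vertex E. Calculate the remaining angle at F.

By the triangle angle sum property, the three interior angles of any triangle add up to 180°.
We know angle D = 36° and angle E = 120°, so their sum is 156°.
Therefore angle F = 180° - 156° = 24°.

24 degrees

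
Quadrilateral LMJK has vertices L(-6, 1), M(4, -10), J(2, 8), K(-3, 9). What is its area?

Shoelace: sum of cross terms = 201, Area = (1/2)|201| = 201/2

201/2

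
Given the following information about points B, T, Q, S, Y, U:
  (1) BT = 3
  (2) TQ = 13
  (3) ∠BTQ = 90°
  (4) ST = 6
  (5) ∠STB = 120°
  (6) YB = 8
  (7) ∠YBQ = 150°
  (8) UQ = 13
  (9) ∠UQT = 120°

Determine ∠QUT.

Step 1: By the law of cosines on triangle UQT: UT² = 13² + 13² − 2·13·13·cos(120°) = 507, so UT = 13·√3.
Step 2: By the inverse law of cosines on triangle QUT: cos(∠QUT) = (13² + (13·√3)² − 13²) / (2·13·13·√3) = 507/585.43 = 0.866, so ∠QUT = 30°.

Therefore, the measure of angle ∠QUT = 30°.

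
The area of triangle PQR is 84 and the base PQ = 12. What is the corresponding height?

height = 2 * 84 / 12 = 14

14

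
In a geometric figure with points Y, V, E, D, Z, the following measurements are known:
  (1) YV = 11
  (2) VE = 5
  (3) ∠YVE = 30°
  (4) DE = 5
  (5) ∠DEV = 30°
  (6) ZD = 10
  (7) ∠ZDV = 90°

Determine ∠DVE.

Step 1: By the law of cosines on triangle VED: VD² = 5² + 5² − 2·5·5·cos(30°) = 6.7, so VD ≈ 2.59.
Step 2: By the inverse law of cosines on triangle DVE: cos(∠DVE) = (2.59² + 5² − 5²) / (2·2.59·5) = 6.7/25.88 = 0.2588, so ∠DVE = 75°.

Therefore, the measure of angle ∠DVE = 75°.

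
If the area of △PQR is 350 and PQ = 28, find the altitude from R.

height = 2 * 350 / 28 = 25

25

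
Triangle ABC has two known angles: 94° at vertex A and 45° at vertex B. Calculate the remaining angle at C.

angle C = 180 - 94 - 45 = 41 degrees.

41 degrees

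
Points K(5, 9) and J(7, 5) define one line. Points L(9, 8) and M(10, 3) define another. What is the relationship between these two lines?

Slope of line 1: m1 = (5 - 9)/(7 - 5) = -4/2 = -2
Slope of line 2: m2 = (3 - 8)/(10 - 9) = -5/1 = -5
m1 != m2 and m1*m2 = 10 != -1. Neither.

Neither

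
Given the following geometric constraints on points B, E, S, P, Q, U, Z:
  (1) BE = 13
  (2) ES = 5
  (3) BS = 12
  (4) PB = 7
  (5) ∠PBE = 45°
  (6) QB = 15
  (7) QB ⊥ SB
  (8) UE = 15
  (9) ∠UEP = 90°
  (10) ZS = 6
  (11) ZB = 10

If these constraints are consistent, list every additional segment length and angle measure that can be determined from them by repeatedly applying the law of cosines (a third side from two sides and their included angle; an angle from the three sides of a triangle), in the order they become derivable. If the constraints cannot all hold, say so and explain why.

The constraints are consistent. Derivable facts, in order:
After 1 step:
- EP ≈ 9.45
- SQ = 3·√41
- ∠BES = 67.38°
- ∠BSE = 90°
- ∠BSZ = 56.25°
- ∠BZS = 93.82°
- ∠EBS = 22.62°
- ∠SBZ = 29.93°
After 2 steps:
- PU ≈ 17.73
- ∠BEP = 31.59°
- ∠BPE = 103.41°
- ∠BQS = 38.66°
- ∠BSQ = 51.34°
After 3 steps:
- ∠EPU = 57.79°
- ∠EUP = 32.21°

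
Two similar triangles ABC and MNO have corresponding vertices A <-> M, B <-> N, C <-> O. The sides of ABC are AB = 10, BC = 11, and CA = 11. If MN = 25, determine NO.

k = 25/10 = 5/2. NO = 5/2 * 11 = 55/2.

55/2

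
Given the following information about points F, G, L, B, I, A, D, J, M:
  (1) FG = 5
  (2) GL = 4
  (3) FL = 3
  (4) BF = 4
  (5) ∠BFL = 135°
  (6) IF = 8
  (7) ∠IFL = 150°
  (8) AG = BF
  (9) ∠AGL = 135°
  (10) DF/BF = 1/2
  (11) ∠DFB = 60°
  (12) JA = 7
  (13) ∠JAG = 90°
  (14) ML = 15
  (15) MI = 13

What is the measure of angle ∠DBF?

From the given relations: DF = 1/2·BF = 1/2·4 = 2.
Step 1: By the law of cosines on triangle BFD: BD² = 4² + 2² − 2·4·2·cos(60°) = 12, so BD = 2·√3.
Step 2: By the inverse law of cosines on triangle DBF: cos(∠DBF) = ((2·√3)² + 4² − 2²) / (2·2·√3·4) = 24/27.71 = 0.866, so ∠DBF = 30°.

Therefore, the measure of angle ∠DBF = 30°.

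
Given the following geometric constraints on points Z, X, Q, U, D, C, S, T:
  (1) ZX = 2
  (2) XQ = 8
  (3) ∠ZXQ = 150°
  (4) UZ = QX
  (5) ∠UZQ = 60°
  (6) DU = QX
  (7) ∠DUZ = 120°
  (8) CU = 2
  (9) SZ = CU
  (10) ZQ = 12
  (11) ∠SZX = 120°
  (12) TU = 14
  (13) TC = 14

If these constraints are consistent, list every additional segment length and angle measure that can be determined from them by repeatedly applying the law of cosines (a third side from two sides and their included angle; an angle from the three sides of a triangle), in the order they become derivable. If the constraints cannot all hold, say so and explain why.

These constraints are not satisfiable: (1), (2) and (3) already determine ZQ: by the law of cosines ZQ² = 2² + 8² − 2·2·8·cos(150°) = 95.71, so ZQ ≈ 9.78, which contradicts (10) ZQ = 12. No planar figure meets all of them, so nothing further can be derived.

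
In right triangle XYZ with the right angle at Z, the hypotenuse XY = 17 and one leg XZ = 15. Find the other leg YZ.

YZ = sqrt(17^2 - 15^2) = sqrt(64) = 8

8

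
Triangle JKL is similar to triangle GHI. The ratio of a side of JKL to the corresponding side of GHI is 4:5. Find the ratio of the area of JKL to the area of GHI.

Area ratio = (side ratio)^2 = (4/5)^2 = 16:25.

16:25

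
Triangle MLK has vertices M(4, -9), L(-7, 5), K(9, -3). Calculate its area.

Using the Shoelace formula for a triangle:
Area = (1/2)|x0(y1 - y2) + x1(y2 - y0) + x2(y0 - y1)|
Area = (1/2)|4(5 - -3) + -7(-3 - -9) + 9(-9 - 5)|
Area = (1/2)|32 + -42 + -126|
Area = (1/2)|-136|
Area = (1/2)(136)
Area = 68

68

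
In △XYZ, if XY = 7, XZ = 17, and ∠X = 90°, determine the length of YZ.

The included angle is 90°, so the triangle is right-angled at X. The opposite side YZ is the hypotenuse.
By the Pythagorean theorem: YZ = sqrt(7^2 + 17^2) = sqrt(338) = 13*sqrt(2).

13*sqrt(2)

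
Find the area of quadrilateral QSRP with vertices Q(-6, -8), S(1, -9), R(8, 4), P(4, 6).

Using the Shoelace formula for a quadrilateral (vertices in order):
Area = (1/2)|sum of (x_i * y_(i+1) - x_(i+1) * y_i)|
Terms: (-6*-9 - 1*-8) = 62, (1*4 - 8*-9) = 76, (8*6 - 4*4) = 32, (4*-8 - -6*6) = 4
Sum = 174
Area = (1/2)(174) = 87

87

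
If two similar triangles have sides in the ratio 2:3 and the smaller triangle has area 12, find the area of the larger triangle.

For similar figures, the area ratio equals the square of the side ratio.
Side ratio (the smaller triangle to the larger triangle) = 2:3, so area ratio = 2^2:3^2 = 4:9.
If the area of the smaller triangle is 12, then the area of the larger triangle = 12 * (9/4) = 27.

27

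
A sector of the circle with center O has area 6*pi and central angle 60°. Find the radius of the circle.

The sector covers 60°/360° = 1/6 of the full circle.
Full circle area = 6*pi / 1/6 = 36*pi.
Since full area = πr², we get r² = 36*pi/π = 36, so r = 6.

6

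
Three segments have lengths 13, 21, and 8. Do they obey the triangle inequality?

No.
The triangle inequality is violated: 13 + 8 = 21 ≤ 21.
These lengths cannot form a triangle.

No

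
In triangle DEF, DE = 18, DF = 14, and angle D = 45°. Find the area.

When two sides and the included angle are known, the area formula is (1/2)ab sin(C).
The height from one side to the opposite vertex is 14 sin(45°) = 7*sqrt(2).
Area = (1/2) * 18 * 7*sqrt(2) = 63*sqrt(2).

63*sqrt(2)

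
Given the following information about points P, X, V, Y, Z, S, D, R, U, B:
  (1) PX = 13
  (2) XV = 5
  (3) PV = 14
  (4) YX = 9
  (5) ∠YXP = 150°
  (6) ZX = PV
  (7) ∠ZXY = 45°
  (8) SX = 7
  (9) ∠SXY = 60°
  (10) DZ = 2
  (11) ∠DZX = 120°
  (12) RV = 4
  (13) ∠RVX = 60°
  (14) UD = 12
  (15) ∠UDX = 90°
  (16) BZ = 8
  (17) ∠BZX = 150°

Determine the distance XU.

From the given relations: ZX = PV = 14.
Step 1: By the law of cosines on triangle XZD: XD² = 14² + 2² − 2·14·2·cos(120°) = 228, so XD = 2·√57.
Step 2: By the law of cosines on triangle XDU: XU² = (2·√57)² + 12² − 2·2·√57·12·cos(90°) = 372, so XU = 2·√93.

Therefore, the length of XU = 2·√93.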